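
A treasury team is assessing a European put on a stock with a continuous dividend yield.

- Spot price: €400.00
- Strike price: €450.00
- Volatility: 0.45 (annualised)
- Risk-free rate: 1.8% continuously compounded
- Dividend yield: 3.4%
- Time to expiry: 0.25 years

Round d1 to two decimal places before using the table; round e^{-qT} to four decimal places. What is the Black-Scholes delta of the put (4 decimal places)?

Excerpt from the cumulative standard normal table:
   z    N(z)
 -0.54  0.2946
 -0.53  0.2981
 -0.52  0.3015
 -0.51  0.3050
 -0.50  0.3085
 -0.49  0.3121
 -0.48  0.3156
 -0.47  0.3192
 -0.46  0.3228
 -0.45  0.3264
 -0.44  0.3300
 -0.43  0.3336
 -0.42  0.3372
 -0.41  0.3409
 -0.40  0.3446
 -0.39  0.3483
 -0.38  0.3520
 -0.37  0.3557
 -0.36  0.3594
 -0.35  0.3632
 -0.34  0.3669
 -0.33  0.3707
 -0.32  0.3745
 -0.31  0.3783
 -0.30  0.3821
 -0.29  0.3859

-0.6607

σ√T = 0.45 × 0.5000 = 0.2250
d₁ = [ln(400/450) + (0.018 − 0.034 + 0.45²/2)·0.25] / 0.2250 = [-0.1178 + 0.0213] / 0.2250 = -0.4288 which rounds to -0.43
N(d₁) = N(-0.43) = 0.3336
Δ_put = exp(−qT)·(N(d₁) − 1) = 0.9915·(0.3336 − 1) = -0.6607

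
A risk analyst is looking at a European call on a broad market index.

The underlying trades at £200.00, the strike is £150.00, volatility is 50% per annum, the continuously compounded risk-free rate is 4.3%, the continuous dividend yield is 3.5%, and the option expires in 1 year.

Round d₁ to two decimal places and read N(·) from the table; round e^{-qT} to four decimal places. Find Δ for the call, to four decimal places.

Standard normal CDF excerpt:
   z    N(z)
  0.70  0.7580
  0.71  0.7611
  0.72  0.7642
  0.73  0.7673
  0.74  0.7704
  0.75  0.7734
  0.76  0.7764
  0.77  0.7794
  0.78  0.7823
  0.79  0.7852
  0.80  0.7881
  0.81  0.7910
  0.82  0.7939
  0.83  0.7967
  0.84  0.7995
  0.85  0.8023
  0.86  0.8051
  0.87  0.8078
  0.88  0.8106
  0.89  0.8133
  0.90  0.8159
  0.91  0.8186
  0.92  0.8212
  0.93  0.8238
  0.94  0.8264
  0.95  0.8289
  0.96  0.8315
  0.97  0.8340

0.7720

σ√T = 0.5·√1 = 0.5000
ln(S/K) + (r − q + σ²/2)T = ln(200/150) + (0.043 − 0.035 + 0.5²/2)·1 = 0.2877 + 0.1330 = 0.4207
d₁ = 0.4207 / 0.5000 = 0.8414 → 0.84
N(d₁) = N(0.84) = 0.7995
Δ_call = e^(−qT)·N(d₁) = 0.9656·0.7995 = 0.7720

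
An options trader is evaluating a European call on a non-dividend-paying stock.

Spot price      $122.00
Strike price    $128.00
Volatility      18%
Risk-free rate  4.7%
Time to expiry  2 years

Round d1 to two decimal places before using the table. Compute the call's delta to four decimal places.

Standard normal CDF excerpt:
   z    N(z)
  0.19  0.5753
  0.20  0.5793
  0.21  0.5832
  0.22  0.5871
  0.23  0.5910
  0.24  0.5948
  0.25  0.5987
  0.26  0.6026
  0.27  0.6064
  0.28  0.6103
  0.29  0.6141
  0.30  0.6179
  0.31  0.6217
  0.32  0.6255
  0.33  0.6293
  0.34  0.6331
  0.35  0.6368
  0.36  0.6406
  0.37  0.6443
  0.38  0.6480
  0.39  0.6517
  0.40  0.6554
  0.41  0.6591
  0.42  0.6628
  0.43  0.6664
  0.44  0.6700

0.6217

σ√T = 0.18·√2 = 0.2546
d₁ = [ln(122/128) + (0.047 + ½·0.18²)·2] / (σ√T) = (-0.0480 + 0.1264) / 0.2546 = 0.3079 → 0.31
N(d₁) = N(0.31) = 0.6217
Δ_call = N(d₁) = 0.6217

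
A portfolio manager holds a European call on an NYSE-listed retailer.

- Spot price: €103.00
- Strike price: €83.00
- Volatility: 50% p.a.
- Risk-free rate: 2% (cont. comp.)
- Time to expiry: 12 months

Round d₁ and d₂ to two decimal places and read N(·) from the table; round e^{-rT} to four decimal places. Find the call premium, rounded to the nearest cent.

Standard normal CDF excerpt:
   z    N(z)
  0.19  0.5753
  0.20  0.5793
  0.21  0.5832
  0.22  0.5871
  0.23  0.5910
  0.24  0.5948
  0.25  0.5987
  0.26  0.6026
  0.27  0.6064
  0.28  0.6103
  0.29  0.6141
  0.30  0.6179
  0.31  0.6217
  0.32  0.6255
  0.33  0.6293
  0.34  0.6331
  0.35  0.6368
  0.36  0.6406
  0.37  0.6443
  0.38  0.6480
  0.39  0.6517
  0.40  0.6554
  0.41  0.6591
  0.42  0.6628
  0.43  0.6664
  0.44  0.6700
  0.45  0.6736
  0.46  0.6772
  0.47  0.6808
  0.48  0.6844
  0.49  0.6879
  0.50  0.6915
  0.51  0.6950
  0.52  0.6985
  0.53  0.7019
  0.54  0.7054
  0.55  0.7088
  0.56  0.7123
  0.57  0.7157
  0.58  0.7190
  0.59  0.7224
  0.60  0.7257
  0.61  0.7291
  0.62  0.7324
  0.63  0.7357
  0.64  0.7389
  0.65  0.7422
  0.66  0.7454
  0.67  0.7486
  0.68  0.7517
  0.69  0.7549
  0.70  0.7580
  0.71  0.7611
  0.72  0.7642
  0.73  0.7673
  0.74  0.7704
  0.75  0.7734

€30.95

σ√T = 0.5 × 1.0000 = 0.5000
d₁ = [ln(103/83) + (0.02 + 0.5²/2)·1] / 0.5000 = [0.2159 + 0.1450] / 0.5000 = 0.7218 ≈ 0.72
d₂ = d₁ − σ√T = 0.7218 − 0.5000 = 0.2218 ≈ 0.22
exp(−rT) = exp(−0.02·1) = 0.9802
N(d₁) = N(0.72) = 0.7642;  N(d₂) = N(0.22) = 0.5871
C = 103·0.7642 − 83·0.9802·0.5871 = 78.7126 − 47.7645 = 30.9481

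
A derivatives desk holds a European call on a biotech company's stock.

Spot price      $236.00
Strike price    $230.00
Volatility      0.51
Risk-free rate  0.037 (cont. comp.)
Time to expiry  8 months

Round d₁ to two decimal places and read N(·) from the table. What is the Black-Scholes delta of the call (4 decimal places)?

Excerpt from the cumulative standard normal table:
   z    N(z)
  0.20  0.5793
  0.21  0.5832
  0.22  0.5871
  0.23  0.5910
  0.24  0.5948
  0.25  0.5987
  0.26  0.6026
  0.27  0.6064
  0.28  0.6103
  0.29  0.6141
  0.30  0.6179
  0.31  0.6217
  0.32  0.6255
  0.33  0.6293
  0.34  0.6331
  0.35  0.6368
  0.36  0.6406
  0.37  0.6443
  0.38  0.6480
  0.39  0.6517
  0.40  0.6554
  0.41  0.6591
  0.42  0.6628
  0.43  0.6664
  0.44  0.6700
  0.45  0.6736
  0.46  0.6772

0.6293

T = 0.6667;  σ√T = 0.4164
d₁ = [ln(236/230) + (0.037 + 0.51²/2)·0.6667] / 0.4164 = [0.0258 + 0.1114] / 0.4164 = 0.3293 which rounds to 0.33
N(d₁) = N(0.33) = 0.6293
Δ_call = N(d₁) = 0.6293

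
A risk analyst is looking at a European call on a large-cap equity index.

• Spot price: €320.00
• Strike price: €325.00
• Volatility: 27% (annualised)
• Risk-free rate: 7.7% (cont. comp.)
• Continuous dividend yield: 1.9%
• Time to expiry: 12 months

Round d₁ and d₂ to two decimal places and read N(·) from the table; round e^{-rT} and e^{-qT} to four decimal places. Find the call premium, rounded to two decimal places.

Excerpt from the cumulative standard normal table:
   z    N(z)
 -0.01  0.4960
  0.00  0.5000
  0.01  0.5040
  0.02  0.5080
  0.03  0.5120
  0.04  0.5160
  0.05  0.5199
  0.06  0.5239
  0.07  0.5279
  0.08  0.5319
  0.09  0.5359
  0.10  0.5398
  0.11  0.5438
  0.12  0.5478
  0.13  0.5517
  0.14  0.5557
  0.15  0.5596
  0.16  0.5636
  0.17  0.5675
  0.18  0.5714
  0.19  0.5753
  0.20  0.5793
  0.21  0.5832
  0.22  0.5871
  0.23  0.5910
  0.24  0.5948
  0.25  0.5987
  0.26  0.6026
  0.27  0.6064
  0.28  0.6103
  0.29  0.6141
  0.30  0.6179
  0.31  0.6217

σ√T = 0.27·√1 = 0.2700
d₁ = [ln(320/325) + (0.077 − 0.019 + ½·0.27²)·1] / (σ√T) = (-0.0155 + 0.0945) / 0.2700 = 0.2924 which rounds to 0.29
d₂ = 0.2924 − 0.2700 = 0.0224 which rounds to 0.02
e^(−qT) = e^(−0.019·1) = 0.9812;  e^(−rT) = e^(−0.077·1) = 0.9259
N(d₁) = N(0.29) = 0.6141;  N(d₂) = N(0.02) = 0.5080
C = 320·0.9812·0.6141 − 325·0.9259·0.5080 = 192.8176 − 152.8661 = 39.9515

€39.95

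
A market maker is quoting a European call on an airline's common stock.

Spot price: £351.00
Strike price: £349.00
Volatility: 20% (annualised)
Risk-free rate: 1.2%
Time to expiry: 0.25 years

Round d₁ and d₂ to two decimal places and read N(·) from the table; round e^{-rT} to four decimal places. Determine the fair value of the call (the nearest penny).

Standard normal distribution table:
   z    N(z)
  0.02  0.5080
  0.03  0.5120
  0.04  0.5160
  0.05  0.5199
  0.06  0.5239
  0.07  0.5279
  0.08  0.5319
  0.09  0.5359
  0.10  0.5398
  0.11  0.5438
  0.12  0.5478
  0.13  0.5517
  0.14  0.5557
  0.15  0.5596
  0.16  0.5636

£15.51

T = 0.25;  σ√T = 0.1000
ln(S/K) + (r + σ²/2)T = ln(351/349) + (0.012 + 0.2²/2)·0.25 = 0.0057 + 0.0080 = 0.0137
d₁ = 0.0137 / 0.1000 = 0.1371 ≈ 0.14
d₂ = d₁ − σ√T = 0.1371 − 0.1000 = 0.0371 ≈ 0.04
e^(−rT) = e^(−0.012·0.25) = 0.9970
N(d₁) = N(0.14) = 0.5557;  N(d₂) = N(0.04) = 0.5160
C = 351·0.5557 − 349·0.9970·0.5160 = 195.0507 − 179.5437 = 15.5070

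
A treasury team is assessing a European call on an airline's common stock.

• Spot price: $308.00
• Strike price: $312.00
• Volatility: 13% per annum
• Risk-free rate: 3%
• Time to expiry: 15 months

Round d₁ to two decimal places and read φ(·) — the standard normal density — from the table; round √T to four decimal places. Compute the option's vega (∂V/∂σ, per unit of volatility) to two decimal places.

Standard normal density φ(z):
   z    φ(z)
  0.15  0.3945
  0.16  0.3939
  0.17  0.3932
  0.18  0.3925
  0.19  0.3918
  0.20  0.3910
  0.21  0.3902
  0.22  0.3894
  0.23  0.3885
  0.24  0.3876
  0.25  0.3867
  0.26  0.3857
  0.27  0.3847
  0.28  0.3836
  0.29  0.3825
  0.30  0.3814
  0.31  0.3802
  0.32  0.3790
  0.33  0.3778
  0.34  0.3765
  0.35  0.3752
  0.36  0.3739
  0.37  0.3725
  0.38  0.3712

133.47

σ√T = 0.13·√1.25 = 0.1453
d₁ = [ln(308/312) + (0.03 + ½·0.13²)·1.25] / (σ√T) = (-0.0129 + 0.0481) / 0.1453 = 0.2419 which rounds to 0.24
√T = √1.25 = 1.1180
φ(d₁) = φ(0.24) = 0.3876
vega = S·φ(d₁)·√T = 308·0.3876·1.1180 = 133.4677
(Vega is the same for a European call and put with the same parameters.)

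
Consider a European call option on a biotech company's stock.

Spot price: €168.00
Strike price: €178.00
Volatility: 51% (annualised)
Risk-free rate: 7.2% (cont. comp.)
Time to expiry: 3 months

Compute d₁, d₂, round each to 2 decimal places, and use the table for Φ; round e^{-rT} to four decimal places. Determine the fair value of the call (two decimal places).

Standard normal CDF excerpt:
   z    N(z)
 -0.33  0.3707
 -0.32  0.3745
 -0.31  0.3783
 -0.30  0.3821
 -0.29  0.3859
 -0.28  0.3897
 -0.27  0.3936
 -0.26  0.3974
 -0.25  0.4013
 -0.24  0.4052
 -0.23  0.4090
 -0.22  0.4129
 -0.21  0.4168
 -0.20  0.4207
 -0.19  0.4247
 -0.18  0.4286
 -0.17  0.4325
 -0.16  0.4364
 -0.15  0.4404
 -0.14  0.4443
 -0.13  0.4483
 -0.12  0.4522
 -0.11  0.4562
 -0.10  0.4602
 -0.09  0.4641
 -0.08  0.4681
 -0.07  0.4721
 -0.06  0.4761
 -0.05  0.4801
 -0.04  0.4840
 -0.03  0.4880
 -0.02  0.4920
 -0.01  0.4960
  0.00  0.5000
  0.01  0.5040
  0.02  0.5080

€13.85

σ√T = 0.51·√0.25 = 0.2550
d₁ = [ln(168/178) + (0.072 + 0.51²/2)·0.25] / 0.2550 = [-0.0578 + 0.0505] / 0.2550 = -0.0287 ≈ -0.03
d₂ = d₁ − σ√T = -0.0287 − 0.2550 = -0.2837 ≈ -0.28
exp(−rT) = exp(−0.072·0.25) = 0.9822
C = 168·N(-0.03) − 178·0.9822·N(-0.28) = 168·0.4880 − 178·0.9822·0.3897 = 81.9840 − 68.1319 = 13.8521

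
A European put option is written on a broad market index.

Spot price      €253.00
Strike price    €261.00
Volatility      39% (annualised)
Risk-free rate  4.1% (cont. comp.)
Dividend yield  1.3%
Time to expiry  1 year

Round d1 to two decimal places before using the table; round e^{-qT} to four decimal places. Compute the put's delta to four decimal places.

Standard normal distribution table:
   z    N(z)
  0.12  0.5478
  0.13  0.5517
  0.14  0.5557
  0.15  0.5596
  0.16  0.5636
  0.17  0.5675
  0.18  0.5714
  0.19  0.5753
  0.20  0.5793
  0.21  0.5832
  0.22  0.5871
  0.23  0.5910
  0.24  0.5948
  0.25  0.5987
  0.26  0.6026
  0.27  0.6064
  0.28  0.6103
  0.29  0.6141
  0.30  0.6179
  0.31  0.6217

-0.4192

T = 1;  σ√T = 0.3900
d₁ = [ln(253/261) + (0.041 − 0.013 + ½·0.39²)·1] / (σ√T) = (-0.0311 + 0.1041) / 0.3900 = 0.1870 → 0.19
N(d₁) = N(0.19) = 0.5753
Δ_put = exp(−qT)·(N(d₁) − 1) = 0.9871·(0.5753 − 1) = -0.4192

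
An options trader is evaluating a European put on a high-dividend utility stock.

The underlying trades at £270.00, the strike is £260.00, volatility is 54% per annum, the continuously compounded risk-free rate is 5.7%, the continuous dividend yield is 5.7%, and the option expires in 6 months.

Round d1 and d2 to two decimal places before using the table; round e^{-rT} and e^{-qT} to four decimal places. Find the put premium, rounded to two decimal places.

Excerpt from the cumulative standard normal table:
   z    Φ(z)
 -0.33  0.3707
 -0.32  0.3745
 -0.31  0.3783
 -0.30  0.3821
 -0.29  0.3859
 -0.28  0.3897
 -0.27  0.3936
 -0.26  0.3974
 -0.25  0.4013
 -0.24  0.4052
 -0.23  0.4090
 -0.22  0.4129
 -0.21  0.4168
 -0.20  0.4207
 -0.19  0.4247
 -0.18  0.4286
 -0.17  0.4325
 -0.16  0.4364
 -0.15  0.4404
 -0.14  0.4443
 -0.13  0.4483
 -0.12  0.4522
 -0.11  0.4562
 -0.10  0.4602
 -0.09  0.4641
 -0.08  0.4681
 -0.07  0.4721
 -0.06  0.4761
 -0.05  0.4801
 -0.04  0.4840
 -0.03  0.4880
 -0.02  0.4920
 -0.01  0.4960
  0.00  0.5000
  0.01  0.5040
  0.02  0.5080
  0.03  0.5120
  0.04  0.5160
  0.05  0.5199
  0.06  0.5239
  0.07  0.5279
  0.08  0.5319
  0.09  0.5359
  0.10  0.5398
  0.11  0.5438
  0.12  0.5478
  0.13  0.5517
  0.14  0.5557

σ√T = 0.54 × 0.7071 = 0.3818
ln(S/K) + (r − q + σ²/2)T = ln(270/260) + (0.057 − 0.057 + 0.54²/2)·0.5 = 0.0377 + 0.0729 = 0.1106
d₁ = 0.1106 / 0.3818 = 0.2898 which rounds to 0.29
d₂ = d₁ − σ√T = 0.2898 − 0.3818 = -0.0921 which rounds to -0.09
exp(−qT) = exp(−0.057·0.5) = 0.9719;  exp(−rT) = exp(−0.057·0.5) = 0.9719
N(−d₂) = N(0.09) = 0.5359;  N(−d₁) = N(-0.29) = 0.3859
P = 260·0.9719·0.5359 − 270·0.9719·0.3859 = 135.4187 − 101.2652 = 34.1535

£34.15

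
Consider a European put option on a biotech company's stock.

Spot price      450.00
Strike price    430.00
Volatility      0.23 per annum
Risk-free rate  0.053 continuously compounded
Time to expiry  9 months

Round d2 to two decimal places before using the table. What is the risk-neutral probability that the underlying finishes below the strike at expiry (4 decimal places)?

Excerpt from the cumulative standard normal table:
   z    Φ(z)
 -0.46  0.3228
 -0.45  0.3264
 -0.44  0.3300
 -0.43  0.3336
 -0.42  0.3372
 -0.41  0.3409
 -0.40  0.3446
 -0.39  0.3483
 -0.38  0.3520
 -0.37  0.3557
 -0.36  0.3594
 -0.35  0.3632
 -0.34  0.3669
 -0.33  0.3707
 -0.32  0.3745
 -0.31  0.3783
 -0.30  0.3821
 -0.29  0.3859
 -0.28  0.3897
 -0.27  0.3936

T = 0.75;  σ√T = 0.1992
ln(S/K) + (r + σ²/2)T = ln(450/430) + (0.053 + 0.23²/2)·0.75 = 0.0455 + 0.0596 = 0.1050
d₁ = 0.1050 / 0.1992 = 0.5274 which rounds to 0.53
d₂ = d₁ − σ√T = 0.5274 − 0.1992 = 0.3282 which rounds to 0.33
Pr(exercise) under Q = N(−d₂) = N(-0.33) = 0.3707

0.3707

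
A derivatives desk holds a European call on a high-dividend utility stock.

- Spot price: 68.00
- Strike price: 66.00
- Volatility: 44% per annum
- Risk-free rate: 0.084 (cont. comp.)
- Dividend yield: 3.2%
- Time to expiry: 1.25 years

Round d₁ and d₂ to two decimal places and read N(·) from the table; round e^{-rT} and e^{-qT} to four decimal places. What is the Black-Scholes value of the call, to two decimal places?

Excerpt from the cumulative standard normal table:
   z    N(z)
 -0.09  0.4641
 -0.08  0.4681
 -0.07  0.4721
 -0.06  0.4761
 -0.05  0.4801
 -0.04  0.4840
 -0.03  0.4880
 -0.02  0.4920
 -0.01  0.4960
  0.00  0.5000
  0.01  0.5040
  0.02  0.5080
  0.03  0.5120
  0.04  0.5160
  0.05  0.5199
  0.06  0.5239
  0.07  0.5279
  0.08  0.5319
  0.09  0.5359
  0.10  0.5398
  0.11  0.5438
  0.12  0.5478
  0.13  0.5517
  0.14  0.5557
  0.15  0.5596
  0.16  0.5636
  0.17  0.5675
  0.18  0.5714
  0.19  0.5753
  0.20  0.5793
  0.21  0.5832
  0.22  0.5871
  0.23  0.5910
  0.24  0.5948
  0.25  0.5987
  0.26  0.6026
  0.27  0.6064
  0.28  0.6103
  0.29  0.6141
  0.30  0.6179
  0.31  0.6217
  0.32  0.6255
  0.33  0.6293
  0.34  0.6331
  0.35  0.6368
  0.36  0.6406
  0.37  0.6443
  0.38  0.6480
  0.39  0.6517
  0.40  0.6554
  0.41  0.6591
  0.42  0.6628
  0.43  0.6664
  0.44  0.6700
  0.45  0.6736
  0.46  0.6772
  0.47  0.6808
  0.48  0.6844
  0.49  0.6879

15.25

σ√T = 0.44·√1.25 = 0.4919
d₁ = [ln(68/66) + (0.084 − 0.032 + 0.44²/2)·1.25] / 0.4919 = [0.0299 + 0.1860] / 0.4919 = 0.4388 which rounds to 0.44
d₂ = d₁ − σ√T = 0.4388 − 0.4919 = -0.0532 which rounds to -0.05
exp(−qT) = exp(−0.032·1.25) = 0.9608;  exp(−rT) = exp(−0.084·1.25) = 0.9003
C = 68·0.9608·N(0.44) − 66·0.9003·N(-0.05) = 68·0.9608·0.6700 − 66·0.9003·0.4801 = 43.7740 − 28.5274 = 15.2466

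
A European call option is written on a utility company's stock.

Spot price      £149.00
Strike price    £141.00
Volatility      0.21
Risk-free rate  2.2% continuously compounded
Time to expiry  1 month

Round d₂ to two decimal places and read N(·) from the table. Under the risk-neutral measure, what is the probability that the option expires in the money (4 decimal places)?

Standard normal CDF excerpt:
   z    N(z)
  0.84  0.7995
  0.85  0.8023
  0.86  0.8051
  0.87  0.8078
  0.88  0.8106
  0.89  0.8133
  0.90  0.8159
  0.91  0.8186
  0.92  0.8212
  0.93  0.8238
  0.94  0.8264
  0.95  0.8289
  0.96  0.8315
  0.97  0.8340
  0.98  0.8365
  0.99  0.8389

0.8186

σ√T = 0.21·√0.08333 = 0.0606
d₁ = [ln(149/141) + (0.022 + 0.21²/2)·0.08333] / 0.0606 = [0.0552 + 0.0037] / 0.0606 = 0.9709 ≈ 0.97
d₂ = d₁ − σ√T = 0.9709 − 0.0606 = 0.9103 ≈ 0.91
Risk-neutral Pr[S_T > K] = N(d₂) = N(0.91) = 0.8186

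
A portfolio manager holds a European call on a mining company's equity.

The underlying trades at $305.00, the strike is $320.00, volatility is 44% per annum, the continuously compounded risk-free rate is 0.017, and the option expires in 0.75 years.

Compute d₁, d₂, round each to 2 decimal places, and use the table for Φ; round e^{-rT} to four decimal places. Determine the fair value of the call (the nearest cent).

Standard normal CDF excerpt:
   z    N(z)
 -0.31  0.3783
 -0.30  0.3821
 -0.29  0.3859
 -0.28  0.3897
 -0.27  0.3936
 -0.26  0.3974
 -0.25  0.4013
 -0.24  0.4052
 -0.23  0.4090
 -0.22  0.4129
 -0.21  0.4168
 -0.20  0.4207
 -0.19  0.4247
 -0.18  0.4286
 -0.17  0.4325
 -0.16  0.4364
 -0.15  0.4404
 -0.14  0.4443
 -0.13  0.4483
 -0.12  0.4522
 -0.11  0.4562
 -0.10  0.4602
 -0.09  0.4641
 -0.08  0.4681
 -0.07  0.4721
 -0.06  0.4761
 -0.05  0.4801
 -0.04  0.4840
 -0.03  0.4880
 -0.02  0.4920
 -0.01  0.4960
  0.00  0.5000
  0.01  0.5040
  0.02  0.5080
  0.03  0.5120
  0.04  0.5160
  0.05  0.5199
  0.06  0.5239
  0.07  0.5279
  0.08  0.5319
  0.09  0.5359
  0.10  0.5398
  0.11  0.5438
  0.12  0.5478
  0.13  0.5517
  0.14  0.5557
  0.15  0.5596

$41.52

σ√T = 0.44 × 0.8660 = 0.3811
d₁ = [ln(305/320) + (0.017 + 0.44²/2)·0.75] / 0.3811 = [-0.0480 + 0.0853] / 0.3811 = 0.0980 ⇒ 0.10
d₂ = d₁ − σ√T = 0.0980 − 0.3811 = -0.2831 ⇒ -0.28
e^(−rT) = e^(−0.017·0.75) = 0.9873
C = 305·N(0.10) − 320·0.9873·N(-0.28) = 305·0.5398 − 320·0.9873·0.3897 = 164.6390 − 123.1203 = 41.5187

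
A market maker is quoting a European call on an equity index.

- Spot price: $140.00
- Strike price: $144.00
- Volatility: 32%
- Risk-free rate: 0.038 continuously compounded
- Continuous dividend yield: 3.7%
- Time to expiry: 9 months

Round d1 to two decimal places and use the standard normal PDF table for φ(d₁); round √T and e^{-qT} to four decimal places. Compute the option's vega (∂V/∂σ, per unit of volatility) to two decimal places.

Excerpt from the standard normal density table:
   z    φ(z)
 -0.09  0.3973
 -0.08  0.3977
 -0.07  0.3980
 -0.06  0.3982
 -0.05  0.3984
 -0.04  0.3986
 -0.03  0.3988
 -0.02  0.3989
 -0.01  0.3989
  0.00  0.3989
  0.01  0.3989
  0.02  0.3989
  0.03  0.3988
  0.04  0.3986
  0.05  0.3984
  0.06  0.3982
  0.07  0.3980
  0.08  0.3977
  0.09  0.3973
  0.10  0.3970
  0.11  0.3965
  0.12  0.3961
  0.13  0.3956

47.00

σ√T = 0.32 × 0.8660 = 0.2771
d₁ = [ln(140/144) + (0.038 − 0.037 + 0.32²/2)·0.75] / 0.2771 = [-0.0282 + 0.0392] / 0.2771 = 0.0396 ≈ 0.04
√T = √0.75 = 0.8660
φ(d₁) = φ(0.04) = 0.3986
exp(−qT) = exp(−0.037·0.75) = 0.9726
vega = S·exp(−qT)·φ(d₁)·√T = 140·0.9726·0.3986·0.8660 = 47.0021
(Call and put vega coincide under Black-Scholes.)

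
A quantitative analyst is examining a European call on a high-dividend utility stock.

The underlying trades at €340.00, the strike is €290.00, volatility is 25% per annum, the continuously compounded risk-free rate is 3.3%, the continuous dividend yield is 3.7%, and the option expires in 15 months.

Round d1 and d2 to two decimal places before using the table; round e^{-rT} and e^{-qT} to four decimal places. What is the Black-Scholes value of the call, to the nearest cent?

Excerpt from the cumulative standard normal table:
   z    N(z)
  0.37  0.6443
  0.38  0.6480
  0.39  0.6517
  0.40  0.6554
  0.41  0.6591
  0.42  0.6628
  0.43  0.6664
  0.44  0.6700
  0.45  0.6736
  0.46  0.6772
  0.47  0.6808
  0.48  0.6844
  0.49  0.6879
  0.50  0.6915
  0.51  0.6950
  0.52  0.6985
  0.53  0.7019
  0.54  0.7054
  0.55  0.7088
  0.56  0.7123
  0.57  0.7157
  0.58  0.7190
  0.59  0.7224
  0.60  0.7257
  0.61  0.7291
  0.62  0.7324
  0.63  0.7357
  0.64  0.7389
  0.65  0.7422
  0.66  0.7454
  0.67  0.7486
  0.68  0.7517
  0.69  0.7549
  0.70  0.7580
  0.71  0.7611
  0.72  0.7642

σ√T = 0.25 × 1.1180 = 0.2795
d₁ = [ln(340/290) + (0.033 − 0.037 + ½·0.25²)·1.25] / (σ√T) = (0.1591 + 0.0341) / 0.2795 = 0.6910 → 0.69
d₂ = 0.6910 − 0.2795 = 0.4114 → 0.41
exp(−qT) = exp(−0.037·1.25) = 0.9548;  exp(−rT) = exp(−0.033·1.25) = 0.9596
C = 340·0.9548·N(0.69) − 290·0.9596·N(0.41) = 340·0.9548·0.7549 − 290·0.9596·0.6591 = 245.0647 − 183.4170 = 61.6477

€61.65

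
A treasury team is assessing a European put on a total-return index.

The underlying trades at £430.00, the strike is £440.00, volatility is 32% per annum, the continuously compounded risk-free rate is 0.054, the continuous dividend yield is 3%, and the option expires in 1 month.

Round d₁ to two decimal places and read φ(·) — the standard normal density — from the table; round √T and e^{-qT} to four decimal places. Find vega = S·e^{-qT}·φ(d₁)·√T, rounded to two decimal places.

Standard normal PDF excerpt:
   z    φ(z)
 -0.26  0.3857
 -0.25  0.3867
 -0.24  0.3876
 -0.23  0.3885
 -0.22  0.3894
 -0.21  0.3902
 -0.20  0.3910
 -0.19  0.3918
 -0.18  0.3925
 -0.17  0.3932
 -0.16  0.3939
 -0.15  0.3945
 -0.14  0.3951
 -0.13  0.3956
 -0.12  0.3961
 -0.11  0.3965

σ√T = 0.32 × 0.2887 = 0.0924
d₁ = [ln(430/440) + (0.054 − 0.03 + 0.32²/2)·0.08333] / 0.0924 = [-0.0230 + 0.0063] / 0.0924 = -0.1810 → -0.18
√T = √0.08333 = 0.2887
φ(d₁) = φ(-0.18) = 0.3925
exp(−qT) = exp(−0.03·0.08333) = 0.9975
vega = S·exp(−qT)·φ(d₁)·√T = 430·0.9975·0.3925·0.2887 = 48.6035

48.60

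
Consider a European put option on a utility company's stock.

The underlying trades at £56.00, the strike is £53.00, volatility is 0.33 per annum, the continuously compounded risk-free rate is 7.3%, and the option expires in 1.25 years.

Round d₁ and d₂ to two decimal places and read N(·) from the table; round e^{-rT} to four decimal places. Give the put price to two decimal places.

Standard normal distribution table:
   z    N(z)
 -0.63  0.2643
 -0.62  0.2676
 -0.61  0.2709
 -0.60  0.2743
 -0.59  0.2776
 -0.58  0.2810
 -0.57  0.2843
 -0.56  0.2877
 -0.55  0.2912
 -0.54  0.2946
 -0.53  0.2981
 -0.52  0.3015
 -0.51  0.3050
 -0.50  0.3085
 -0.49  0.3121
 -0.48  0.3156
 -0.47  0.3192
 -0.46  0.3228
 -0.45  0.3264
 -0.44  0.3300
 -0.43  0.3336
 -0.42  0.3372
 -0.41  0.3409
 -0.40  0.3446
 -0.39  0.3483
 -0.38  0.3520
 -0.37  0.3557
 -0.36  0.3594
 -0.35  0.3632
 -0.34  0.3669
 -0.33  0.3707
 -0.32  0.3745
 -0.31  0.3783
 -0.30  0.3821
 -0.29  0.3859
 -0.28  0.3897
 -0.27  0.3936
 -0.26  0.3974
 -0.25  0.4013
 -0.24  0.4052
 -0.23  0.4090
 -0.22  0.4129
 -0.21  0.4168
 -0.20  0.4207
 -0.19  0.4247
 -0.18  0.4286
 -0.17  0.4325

σ√T = 0.33 × 1.1180 = 0.3690
d₁ = [ln(56/53) + (0.073 + ½·0.33²)·1.25] / (σ√T) = (0.0551 + 0.1593) / 0.3690 = 0.5810 which rounds to 0.58
d₂ = 0.5810 − 0.3690 = 0.2121 which rounds to 0.21
e^(−rT) = e^(−0.073·1.25) = 0.9128
P = 53·0.9128·N(-0.21) − 56·N(-0.58) = 53·0.9128·0.4168 − 56·0.2810 = 20.1641 − 15.7360 = 4.4281

£4.43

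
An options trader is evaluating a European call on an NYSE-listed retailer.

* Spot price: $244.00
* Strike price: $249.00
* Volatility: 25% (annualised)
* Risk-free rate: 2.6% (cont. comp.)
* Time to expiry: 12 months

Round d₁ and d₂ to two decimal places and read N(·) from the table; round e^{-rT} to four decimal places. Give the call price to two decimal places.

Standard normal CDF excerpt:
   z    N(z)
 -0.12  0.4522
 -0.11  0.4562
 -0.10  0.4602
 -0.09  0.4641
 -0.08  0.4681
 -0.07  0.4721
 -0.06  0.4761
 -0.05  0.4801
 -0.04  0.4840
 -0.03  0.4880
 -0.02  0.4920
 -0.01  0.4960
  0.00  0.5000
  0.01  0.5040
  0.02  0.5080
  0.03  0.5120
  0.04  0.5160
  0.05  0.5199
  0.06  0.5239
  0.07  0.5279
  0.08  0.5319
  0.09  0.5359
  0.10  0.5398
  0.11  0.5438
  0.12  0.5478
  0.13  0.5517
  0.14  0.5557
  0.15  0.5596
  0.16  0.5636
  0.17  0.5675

$24.90

σ√T = 0.25 × 1.0000 = 0.2500
d₁ = [ln(244/249) + (0.026 + 0.25²/2)·1] / 0.2500 = [-0.0203 + 0.0572] / 0.2500 = 0.1479 ≈ 0.15
d₂ = d₁ − σ√T = 0.1479 − 0.2500 = -0.1021 ≈ -0.10
e^(−rT) = e^(−0.026·1) = 0.9743
N(d₁) = N(0.15) = 0.5596;  N(d₂) = N(-0.10) = 0.4602
C = 244·0.5596 − 249·0.9743·0.4602 = 136.5424 − 111.6448 = 24.8976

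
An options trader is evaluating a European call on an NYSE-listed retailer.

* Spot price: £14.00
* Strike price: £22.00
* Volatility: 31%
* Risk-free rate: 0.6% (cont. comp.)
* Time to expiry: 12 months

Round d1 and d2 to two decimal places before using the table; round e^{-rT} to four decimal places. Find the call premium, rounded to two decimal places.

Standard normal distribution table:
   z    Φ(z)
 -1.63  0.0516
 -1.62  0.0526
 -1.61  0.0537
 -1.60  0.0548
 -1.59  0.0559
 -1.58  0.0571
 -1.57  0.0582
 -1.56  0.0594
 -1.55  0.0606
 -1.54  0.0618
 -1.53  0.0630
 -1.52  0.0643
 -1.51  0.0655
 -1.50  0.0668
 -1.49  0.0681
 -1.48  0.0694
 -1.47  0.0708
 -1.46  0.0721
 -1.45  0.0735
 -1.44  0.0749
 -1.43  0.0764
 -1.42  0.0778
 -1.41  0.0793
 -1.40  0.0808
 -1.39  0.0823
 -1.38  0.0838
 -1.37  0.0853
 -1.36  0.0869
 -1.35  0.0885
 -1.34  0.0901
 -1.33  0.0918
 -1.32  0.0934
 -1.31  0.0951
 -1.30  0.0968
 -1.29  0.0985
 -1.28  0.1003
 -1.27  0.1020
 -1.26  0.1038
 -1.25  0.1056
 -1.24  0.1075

£0.18

σ√T = 0.31 × 1.0000 = 0.3100
d₁ = [ln(14/22) + (0.006 + 0.31²/2)·1] / 0.3100 = [-0.4520 + 0.0541] / 0.3100 = -1.2837 → -1.28
d₂ = d₁ − σ√T = -1.2837 − 0.3100 = -1.5937 → -1.59
exp(−rT) = exp(−0.006·1) = 0.9940
C = 14·N(-1.28) − 22·0.9940·N(-1.59) = 14·0.1003 − 22·0.9940·0.0559 = 1.4042 − 1.2224 = 0.1818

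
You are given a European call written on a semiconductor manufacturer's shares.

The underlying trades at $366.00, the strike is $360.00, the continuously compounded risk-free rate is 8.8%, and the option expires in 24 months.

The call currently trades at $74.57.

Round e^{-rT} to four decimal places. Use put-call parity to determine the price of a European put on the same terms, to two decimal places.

e^(−rT) = e^(−0.088·2) = 0.8386
Put-call parity: C − P = S − K·e^(−rT) = 366 − 360·0.8386 = 366 − 301.8960 = 64.1040
P = C − (C − P) = 74.57 − (64.1040) = 10.4660

$10.47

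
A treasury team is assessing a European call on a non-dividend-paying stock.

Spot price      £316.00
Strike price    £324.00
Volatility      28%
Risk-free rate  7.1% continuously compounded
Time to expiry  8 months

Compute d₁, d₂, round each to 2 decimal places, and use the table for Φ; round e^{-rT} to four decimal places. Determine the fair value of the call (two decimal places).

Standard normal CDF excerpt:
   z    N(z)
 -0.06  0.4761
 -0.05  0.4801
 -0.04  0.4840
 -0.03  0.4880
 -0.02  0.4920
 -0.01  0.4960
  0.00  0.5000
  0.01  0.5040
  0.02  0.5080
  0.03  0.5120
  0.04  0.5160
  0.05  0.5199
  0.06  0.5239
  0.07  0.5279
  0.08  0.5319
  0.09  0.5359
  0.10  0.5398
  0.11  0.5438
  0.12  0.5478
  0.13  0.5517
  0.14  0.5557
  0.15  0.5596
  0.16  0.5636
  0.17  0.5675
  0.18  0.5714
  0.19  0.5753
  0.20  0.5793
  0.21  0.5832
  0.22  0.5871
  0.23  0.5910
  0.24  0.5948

T = 0.6667;  σ√T = 0.2286
d₁ = [ln(316/324) + (0.071 + 0.28²/2)·0.6667] / 0.2286 = [-0.0250 + 0.0735] / 0.2286 = 0.2120 ⇒ 0.21
d₂ = d₁ − σ√T = 0.2120 − 0.2286 = -0.0166 ⇒ -0.02
exp(−rT) = exp(−0.071·0.6667) = 0.9538
N(d₁) = N(0.21) = 0.5832;  N(d₂) = N(-0.02) = 0.4920
C = 316·0.5832 − 324·0.9538·0.4920 = 184.2912 − 152.0434 = 32.2478

£32.25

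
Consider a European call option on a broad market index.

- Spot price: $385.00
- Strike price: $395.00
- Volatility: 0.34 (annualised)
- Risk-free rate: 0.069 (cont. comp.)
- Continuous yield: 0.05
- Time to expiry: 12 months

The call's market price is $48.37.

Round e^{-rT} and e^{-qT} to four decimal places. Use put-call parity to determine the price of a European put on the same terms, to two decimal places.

$50.81

e^(−qT) = e^(−0.05·1) = 0.9512;  e^(−rT) = e^(−0.069·1) = 0.9333
Put-call parity: C − P = S·e^(−qT) − K·e^(−rT) = 385·0.9512 − 395·0.9333 = 366.2120 − 368.6535 = -2.4415
P = C − (C − P) = 48.37 − (-2.4415) = 50.8115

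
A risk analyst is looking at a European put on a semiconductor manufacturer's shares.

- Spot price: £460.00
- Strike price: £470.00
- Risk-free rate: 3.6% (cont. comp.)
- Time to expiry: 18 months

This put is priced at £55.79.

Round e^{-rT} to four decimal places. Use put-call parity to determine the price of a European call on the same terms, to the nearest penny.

e^(−rT) = e^(−0.036·1.5) = 0.9474
Put-call parity: C − P = S − K·e^(−rT) = 460 − 470·0.9474 = 460 − 445.2780 = 14.7220
C = P + (C − P) = 55.79 + (14.7220) = 70.5120

£70.51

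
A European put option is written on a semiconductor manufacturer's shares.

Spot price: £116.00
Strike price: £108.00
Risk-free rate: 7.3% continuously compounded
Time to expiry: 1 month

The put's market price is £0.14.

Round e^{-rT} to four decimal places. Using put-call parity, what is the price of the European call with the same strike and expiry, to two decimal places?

exp(−rT) = exp(−0.073·0.08333) = 0.9939
Put-call parity: C − P = S − K·e^(−rT) = 116 − 108·0.9939 = 116 − 107.3412 = 8.6588
C = P + (C − P) = 0.14 + (8.6588) = 8.7988

£8.80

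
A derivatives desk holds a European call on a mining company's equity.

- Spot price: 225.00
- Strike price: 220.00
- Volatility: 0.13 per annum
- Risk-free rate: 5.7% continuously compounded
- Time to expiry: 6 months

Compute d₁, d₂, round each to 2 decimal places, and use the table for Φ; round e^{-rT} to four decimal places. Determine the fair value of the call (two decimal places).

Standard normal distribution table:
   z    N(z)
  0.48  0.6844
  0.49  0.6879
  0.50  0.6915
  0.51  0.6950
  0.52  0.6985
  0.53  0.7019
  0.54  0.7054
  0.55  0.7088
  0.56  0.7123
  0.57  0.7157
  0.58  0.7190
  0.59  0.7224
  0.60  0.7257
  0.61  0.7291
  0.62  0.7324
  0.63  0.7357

14.68

T = 0.5;  σ√T = 0.0919
d₁ = [ln(225/220) + (0.057 + 0.13²/2)·0.5] / 0.0919 = [0.0225 + 0.0327] / 0.0919 = 0.6005 which rounds to 0.60
d₂ = d₁ − σ√T = 0.6005 − 0.0919 = 0.5085 which rounds to 0.51
exp(−rT) = exp(−0.057·0.5) = 0.9719
N(d₁) = N(0.60) = 0.7257;  N(d₂) = N(0.51) = 0.6950
C = 225·0.7257 − 220·0.9719·0.6950 = 163.2825 − 148.6035 = 14.6790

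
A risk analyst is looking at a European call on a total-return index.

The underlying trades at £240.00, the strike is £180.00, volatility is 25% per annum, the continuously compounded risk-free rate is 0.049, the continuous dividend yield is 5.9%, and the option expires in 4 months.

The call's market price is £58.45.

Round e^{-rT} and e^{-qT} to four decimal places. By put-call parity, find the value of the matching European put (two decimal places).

e^(−qT) = e^(−0.059·0.3333) = 0.9805;  e^(−rT) = e^(−0.049·0.3333) = 0.9838
Put-call parity: C − P = S·e^(−qT) − K·e^(−rT) = 240·0.9805 − 180·0.9838 = 235.3200 − 177.0840 = 58.2360
P = C − (C − P) = 58.45 − (58.2360) = 0.2140

£0.21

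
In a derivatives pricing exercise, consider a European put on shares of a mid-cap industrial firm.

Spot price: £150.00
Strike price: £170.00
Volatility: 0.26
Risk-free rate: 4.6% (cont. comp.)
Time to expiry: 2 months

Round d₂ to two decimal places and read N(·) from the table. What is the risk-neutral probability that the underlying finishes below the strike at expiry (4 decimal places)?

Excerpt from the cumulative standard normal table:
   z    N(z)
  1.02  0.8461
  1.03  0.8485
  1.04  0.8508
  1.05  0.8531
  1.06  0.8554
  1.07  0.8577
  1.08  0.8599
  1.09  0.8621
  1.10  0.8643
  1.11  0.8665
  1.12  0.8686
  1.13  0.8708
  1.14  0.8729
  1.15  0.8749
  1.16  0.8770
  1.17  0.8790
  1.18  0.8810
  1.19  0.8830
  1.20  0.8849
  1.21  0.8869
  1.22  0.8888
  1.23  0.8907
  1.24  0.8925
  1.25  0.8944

0.8770

σ√T = 0.26 × 0.4082 = 0.1061
d₁ = [ln(150/170) + (0.046 + 0.26²/2)·0.1667] / 0.1061 = [-0.1252 + 0.0133] / 0.1061 = -1.0539 ⇒ -1.05
d₂ = d₁ − σ√T = -1.0539 − 0.1061 = -1.1600 ⇒ -1.16
Risk-neutral Pr[S_T < K] = N(−d₂) = N(1.16) = 0.8770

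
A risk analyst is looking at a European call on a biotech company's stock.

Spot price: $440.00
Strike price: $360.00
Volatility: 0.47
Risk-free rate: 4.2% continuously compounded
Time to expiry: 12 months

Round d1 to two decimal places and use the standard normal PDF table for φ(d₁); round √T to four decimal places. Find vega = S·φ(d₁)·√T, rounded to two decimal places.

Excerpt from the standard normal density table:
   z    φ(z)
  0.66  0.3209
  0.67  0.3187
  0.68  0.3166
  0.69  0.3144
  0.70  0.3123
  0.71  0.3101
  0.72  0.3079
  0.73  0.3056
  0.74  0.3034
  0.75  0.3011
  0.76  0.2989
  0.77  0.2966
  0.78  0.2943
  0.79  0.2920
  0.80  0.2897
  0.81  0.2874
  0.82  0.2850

132.48

σ√T = 0.47 × 1.0000 = 0.4700
ln(S/K) + (r + σ²/2)T = ln(440/360) + (0.042 + 0.47²/2)·1 = 0.2007 + 0.1525 = 0.3531
d₁ = 0.3531 / 0.4700 = 0.7513 which rounds to 0.75
√T = √1 = 1.0000
φ(d₁) = φ(0.75) = 0.3011
vega = S·φ(d₁)·√T = 440·0.3011·1.0000 = 132.4840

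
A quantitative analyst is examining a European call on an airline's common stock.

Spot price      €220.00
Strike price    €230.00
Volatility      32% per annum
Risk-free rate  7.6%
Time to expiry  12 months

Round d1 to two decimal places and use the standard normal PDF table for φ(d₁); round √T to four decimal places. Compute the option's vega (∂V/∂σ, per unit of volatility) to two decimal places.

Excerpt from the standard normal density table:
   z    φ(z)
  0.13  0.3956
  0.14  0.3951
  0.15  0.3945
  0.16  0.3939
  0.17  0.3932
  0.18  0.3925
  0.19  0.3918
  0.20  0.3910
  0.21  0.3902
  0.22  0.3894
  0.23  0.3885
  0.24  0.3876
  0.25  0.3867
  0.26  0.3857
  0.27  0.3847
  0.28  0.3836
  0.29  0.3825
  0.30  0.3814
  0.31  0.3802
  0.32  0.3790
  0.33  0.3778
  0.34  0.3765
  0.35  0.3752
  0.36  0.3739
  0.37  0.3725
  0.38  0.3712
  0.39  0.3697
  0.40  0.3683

84.85

T = 1;  σ√T = 0.3200
ln(S/K) + (r + σ²/2)T = ln(220/230) + (0.076 + 0.32²/2)·1 = -0.0445 + 0.1272 = 0.0827
d₁ = 0.0827 / 0.3200 = 0.2586 → 0.26
√T = √1 = 1.0000
φ(d₁) = φ(0.26) = 0.3857
vega = S·φ(d₁)·√T = 220·0.3857·1.0000 = 84.8540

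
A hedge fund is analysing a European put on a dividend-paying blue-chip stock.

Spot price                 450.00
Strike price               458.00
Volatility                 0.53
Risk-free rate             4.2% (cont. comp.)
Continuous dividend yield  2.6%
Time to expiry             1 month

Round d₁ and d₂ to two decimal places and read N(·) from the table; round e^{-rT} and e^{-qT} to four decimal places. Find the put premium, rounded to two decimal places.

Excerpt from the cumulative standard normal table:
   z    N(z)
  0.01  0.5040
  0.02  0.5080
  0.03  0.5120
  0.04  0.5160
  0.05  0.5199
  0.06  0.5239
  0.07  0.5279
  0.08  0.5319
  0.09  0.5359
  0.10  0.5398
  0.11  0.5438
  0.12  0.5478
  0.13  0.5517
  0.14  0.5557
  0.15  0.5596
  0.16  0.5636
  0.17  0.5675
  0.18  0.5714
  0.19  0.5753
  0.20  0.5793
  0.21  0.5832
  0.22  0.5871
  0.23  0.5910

T = 0.08333;  σ√T = 0.1530
d₁ = [ln(450/458) + (0.042 − 0.026 + 0.53²/2)·0.08333] / 0.1530 = [-0.0176 + 0.0130] / 0.1530 = -0.0300 → -0.03
d₂ = d₁ − σ√T = -0.0300 − 0.1530 = -0.1830 → -0.18
e^(−qT) = e^(−0.026·0.08333) = 0.9978;  e^(−rT) = e^(−0.042·0.08333) = 0.9965
P = 458·0.9965·N(0.18) − 450·0.9978·N(0.03) = 458·0.9965·0.5714 − 450·0.9978·0.5120 = 260.7852 − 229.8931 = 30.8921

30.89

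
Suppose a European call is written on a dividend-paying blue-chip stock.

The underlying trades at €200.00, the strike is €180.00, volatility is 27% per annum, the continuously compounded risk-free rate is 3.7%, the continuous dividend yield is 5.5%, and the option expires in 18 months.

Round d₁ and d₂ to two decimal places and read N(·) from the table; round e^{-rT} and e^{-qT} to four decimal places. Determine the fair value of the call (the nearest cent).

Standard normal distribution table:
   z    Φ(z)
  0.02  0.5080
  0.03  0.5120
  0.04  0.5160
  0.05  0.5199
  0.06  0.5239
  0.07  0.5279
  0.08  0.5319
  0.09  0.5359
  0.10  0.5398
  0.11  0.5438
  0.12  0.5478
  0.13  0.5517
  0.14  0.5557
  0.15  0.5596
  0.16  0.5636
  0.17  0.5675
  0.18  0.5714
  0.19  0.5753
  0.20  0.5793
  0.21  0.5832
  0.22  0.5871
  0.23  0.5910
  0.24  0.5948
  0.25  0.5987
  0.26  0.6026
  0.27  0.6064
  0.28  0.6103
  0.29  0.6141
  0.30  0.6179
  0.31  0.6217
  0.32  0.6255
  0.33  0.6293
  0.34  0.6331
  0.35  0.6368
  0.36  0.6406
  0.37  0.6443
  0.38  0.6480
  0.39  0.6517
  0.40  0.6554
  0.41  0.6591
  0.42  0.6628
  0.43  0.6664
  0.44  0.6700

T = 1.5;  σ√T = 0.3307
d₁ = [ln(200/180) + (0.037 − 0.055 + ½·0.27²)·1.5] / (σ√T) = (0.1054 + 0.0277) / 0.3307 = 0.4023 which rounds to 0.40
d₂ = 0.4023 − 0.3307 = 0.0716 which rounds to 0.07
e^(−qT) = e^(−0.055·1.5) = 0.9208;  e^(−rT) = e^(−0.037·1.5) = 0.9460
N(d₁) = N(0.40) = 0.6554;  N(d₂) = N(0.07) = 0.5279
C = 200·0.9208·0.6554 − 180·0.9460·0.5279 = 120.6985 − 89.8908 = 30.8077

€30.81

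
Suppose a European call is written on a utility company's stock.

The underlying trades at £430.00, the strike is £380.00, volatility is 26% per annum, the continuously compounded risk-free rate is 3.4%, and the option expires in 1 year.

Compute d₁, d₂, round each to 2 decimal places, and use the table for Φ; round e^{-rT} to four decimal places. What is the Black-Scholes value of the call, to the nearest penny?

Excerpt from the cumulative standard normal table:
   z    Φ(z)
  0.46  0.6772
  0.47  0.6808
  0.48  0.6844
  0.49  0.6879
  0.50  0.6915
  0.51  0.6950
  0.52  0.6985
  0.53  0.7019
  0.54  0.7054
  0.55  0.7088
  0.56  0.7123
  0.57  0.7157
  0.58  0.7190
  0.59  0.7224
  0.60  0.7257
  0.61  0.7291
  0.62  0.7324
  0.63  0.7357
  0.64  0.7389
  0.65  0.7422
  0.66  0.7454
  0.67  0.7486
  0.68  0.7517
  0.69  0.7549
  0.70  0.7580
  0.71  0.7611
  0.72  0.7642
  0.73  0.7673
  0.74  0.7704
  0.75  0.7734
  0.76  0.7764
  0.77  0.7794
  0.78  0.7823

£79.89

T = 1;  σ√T = 0.2600
d₁ = [ln(430/380) + (0.034 + 0.26²/2)·1] / 0.2600 = [0.1236 + 0.0678] / 0.2600 = 0.7362 ⇒ 0.74
d₂ = d₁ − σ√T = 0.7362 − 0.2600 = 0.4762 ⇒ 0.48
exp(−rT) = exp(−0.034·1) = 0.9666
N(d₁) = N(0.74) = 0.7704;  N(d₂) = N(0.48) = 0.6844
C = 430·0.7704 − 380·0.9666·0.6844 = 331.2720 − 251.3856 = 79.8864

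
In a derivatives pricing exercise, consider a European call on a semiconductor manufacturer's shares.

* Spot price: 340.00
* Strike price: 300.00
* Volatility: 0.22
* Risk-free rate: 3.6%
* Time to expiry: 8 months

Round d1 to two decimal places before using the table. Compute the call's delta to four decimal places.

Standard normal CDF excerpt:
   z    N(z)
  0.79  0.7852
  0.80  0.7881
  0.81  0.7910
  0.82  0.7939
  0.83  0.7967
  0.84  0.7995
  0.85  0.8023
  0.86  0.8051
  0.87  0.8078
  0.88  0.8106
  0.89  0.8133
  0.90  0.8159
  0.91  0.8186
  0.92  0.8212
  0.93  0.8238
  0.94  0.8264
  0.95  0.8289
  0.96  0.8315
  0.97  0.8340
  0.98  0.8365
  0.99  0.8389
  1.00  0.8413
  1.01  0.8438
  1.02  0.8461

σ√T = 0.22·√0.6667 = 0.1796
d₁ = [ln(340/300) + (0.036 + ½·0.22²)·0.6667] / (σ√T) = (0.1252 + 0.0401) / 0.1796 = 0.9202 ≈ 0.92
N(d₁) = N(0.92) = 0.8212
Δ_call = N(d₁) = 0.8212

0.8212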